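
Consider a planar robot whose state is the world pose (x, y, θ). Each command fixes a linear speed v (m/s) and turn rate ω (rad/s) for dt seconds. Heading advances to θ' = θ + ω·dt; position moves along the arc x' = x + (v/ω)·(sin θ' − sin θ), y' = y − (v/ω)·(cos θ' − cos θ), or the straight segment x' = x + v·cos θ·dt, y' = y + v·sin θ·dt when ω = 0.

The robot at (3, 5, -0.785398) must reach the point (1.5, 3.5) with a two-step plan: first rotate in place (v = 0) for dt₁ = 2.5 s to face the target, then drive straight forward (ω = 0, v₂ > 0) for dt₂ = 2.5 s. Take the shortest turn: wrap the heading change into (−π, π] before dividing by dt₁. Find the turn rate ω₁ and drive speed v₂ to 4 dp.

heading to target = atan2(3.5−5, 1.5−3) = -2.3562
Δθ = wrap(-2.3562 − -0.7854) = -1.5708; ω₁ = Δθ/dt₁ = -0.6283
distance = √((1.5−3)² + (3.5−5)²) = 2.1213; v₂ = distance/dt₂ = 0.8485

ω₁ = -0.6283, v₂ = 0.8485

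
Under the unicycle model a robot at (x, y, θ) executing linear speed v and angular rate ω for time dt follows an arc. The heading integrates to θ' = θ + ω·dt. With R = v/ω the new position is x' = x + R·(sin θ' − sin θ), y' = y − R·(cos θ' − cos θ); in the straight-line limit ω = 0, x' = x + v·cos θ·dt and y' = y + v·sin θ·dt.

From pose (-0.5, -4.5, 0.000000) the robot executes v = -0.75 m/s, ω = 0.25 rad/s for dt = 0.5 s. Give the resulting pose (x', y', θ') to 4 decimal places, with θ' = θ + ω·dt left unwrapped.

θ' = 0.0000 + 0.25·0.5 = 0.1250
R = v/ω = -0.75/0.25 = -3.0000
x' = -0.5 + -3.0000·(sin 0.1250 − sin 0.0000) = -0.8740
y' = -4.5 − -3.0000·(cos 0.1250 − cos 0.0000) = -4.5234

(-0.8740, -4.5234, 0.1250)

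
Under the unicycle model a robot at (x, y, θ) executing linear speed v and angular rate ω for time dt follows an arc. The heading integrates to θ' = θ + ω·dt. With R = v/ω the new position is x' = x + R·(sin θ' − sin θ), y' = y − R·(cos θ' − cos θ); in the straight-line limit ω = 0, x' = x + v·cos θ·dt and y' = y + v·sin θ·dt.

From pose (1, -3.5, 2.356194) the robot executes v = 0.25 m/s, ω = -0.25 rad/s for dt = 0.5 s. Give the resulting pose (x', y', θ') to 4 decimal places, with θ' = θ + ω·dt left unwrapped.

(0.9174, -3.4063, 2.2312)

θ' = 2.3562 + -0.25·0.5 = 2.2312
R = v/ω = 0.25/-0.25 = -1.0000
x' = 1 + -1.0000·(sin 2.2312 − sin 2.3562) = 0.9174
y' = -3.5 − -1.0000·(cos 2.2312 − cos 2.3562) = -3.4063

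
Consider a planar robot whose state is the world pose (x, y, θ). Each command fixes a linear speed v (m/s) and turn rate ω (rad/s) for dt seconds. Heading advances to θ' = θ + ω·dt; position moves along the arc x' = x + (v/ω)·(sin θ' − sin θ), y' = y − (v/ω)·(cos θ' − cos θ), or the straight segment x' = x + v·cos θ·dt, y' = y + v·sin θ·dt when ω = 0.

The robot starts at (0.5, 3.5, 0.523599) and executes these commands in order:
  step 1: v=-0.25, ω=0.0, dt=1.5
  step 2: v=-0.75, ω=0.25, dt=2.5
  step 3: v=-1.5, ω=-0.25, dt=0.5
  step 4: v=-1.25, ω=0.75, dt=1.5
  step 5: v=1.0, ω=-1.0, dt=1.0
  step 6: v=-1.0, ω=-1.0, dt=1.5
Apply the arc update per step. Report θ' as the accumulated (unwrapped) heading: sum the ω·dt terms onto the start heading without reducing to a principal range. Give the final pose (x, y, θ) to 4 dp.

(-2.7143, -0.0701, -0.3514)

step 1: θ'=0.5236 (straight) → pose (0.1752, 3.3125, 0.5236)
step 2: θ'=1.1486 (R=-3.0000) → pose (-1.0613, 1.9437, 1.1486)
step 3: θ'=1.0236 (R=6.0000) → pose (-1.4106, 1.2805, 1.0236)
step 4: θ'=2.1486 (R=-1.6667) → pose (-1.3834, -0.4969, 2.1486)
step 5: θ'=1.1486 (R=-1.0000) → pose (-1.4579, 0.4590, 1.1486)
step 6: θ'=-0.3514 (R=1.0000) → pose (-2.7143, -0.0701, -0.3514)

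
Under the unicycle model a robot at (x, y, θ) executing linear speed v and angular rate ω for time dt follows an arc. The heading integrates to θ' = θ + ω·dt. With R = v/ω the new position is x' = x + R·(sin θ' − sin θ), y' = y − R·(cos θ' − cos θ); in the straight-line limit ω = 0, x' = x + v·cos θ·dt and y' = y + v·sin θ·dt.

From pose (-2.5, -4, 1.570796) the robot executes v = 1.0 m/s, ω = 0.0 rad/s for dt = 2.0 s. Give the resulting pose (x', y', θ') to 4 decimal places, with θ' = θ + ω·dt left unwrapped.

θ' = 1.5708 + 0.0·2.0 = 1.5708
ω = 0 → straight: x' = -2.5 + 1.0·cos(1.5708)·2.0 = -2.5000
y' = -4 + 1.0·sin(1.5708)·2.0 = -2.0000

(-2.5000, -2.0000, 1.5708)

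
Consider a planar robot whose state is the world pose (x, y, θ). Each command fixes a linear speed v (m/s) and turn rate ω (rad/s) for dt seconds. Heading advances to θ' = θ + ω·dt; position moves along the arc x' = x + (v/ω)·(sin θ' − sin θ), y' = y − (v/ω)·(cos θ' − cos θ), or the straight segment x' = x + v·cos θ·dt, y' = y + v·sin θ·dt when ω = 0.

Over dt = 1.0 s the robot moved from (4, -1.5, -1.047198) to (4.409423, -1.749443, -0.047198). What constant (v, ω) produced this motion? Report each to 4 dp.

v = 0.5000, ω = 1.0000

Δθ = -0.047198 − -1.047198 = 1.000000
ω = Δθ/dt = 1.000000/1.0 = 1.0000
R = Δx/(sin θ' − sin θ) = 0.5000
v = R·ω = 0.5000·1.0000 = 0.5000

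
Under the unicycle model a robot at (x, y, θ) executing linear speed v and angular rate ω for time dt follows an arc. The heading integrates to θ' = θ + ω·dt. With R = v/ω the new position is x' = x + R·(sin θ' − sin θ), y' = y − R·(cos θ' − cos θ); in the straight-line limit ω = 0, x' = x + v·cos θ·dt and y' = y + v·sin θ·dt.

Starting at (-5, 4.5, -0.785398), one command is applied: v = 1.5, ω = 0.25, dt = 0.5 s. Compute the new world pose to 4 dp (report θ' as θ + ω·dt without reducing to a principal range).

θ' = -0.7854 + 0.25·0.5 = -0.6604
R = v/ω = 1.5/0.25 = 6.0000
x' = -5 + 6.0000·(sin -0.6604 − sin -0.7854) = -4.4379
y' = 4.5 − 6.0000·(cos -0.6604 − cos -0.7854) = 4.0042

(-4.4379, 4.0042, -0.6604)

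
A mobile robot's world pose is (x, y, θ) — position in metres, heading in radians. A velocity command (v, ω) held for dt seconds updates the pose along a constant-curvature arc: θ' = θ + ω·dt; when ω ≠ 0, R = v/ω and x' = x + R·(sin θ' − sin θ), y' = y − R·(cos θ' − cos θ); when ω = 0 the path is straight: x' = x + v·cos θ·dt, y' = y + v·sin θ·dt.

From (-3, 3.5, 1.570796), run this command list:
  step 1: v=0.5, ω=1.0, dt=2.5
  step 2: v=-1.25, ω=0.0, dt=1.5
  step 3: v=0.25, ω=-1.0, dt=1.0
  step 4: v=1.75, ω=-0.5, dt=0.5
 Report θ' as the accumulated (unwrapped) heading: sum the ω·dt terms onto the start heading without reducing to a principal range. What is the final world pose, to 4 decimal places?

(-3.8525, 5.3714, 2.8208)

step 1: θ'=4.0708 (R=0.5000) → pose (-3.9006, 3.7992, 4.0708)
step 2: θ'=4.0708 (straight) → pose (-2.7784, 5.3014, 4.0708)
step 3: θ'=3.0708 (R=-0.2500) → pose (-2.9964, 5.2016, 3.0708)
step 4: θ'=2.8208 (R=-3.5000) → pose (-3.8525, 5.3714, 2.8208)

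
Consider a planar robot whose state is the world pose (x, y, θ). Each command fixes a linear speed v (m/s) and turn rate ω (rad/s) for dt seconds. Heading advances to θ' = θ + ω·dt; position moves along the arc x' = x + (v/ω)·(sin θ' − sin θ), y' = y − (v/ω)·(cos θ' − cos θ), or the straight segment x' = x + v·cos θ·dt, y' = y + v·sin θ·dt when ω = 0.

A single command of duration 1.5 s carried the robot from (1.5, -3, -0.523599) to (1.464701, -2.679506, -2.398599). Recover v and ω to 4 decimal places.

Δθ = -2.398599 − -0.523599 = -1.875000
ω = Δθ/dt = -1.875000/1.5 = -1.2500
R = −Δy/(cos θ' − cos θ) = 0.2000
v = R·ω = 0.2000·-1.2500 = -0.2500

v = -0.2500, ω = -1.2500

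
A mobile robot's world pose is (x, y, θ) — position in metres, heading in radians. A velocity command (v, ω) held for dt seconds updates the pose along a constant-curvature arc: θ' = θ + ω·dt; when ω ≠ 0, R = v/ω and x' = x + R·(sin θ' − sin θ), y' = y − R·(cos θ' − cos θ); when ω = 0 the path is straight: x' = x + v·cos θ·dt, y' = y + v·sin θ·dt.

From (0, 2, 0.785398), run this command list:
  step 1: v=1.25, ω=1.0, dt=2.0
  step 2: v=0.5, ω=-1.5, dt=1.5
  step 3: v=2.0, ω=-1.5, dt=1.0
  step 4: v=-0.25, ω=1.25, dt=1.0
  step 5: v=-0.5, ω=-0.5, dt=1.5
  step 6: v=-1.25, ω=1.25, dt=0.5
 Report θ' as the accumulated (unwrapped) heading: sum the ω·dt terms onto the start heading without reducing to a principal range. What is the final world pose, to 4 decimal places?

step 1: θ'=2.7854 (R=1.2500) → pose (-0.4480, 4.0554, 2.7854)
step 2: θ'=0.5354 (R=-0.3333) → pose (-0.5018, 4.6545, 0.5354)
step 3: θ'=-0.9646 (R=-1.3333) → pose (1.2742, 4.2674, -0.9646)
step 4: θ'=0.2854 (R=-0.2000) → pose (1.0535, 4.3454, 0.2854)
step 5: θ'=-0.4646 (R=1.0000) → pose (0.3239, 4.4109, -0.4646)
step 6: θ'=0.1604 (R=-1.0000) → pose (-0.2839, 4.5041, 0.1604)

(-0.2839, 4.5041, 0.1604)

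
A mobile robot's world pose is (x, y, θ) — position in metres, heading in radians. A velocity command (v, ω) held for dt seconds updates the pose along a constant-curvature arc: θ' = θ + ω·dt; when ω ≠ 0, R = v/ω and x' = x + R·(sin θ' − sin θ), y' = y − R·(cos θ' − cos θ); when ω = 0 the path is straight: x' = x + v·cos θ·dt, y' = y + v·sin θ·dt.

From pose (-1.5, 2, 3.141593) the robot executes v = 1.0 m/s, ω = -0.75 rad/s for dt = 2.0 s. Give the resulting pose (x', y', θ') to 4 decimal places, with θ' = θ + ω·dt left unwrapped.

(-2.8300, 3.2390, 1.6416)

θ' = 3.1416 + -0.75·2.0 = 1.6416
R = v/ω = 1.0/-0.75 = -1.3333
x' = -1.5 + -1.3333·(sin 1.6416 − sin 3.1416) = -2.8300
y' = 2 − -1.3333·(cos 1.6416 − cos 3.1416) = 3.2390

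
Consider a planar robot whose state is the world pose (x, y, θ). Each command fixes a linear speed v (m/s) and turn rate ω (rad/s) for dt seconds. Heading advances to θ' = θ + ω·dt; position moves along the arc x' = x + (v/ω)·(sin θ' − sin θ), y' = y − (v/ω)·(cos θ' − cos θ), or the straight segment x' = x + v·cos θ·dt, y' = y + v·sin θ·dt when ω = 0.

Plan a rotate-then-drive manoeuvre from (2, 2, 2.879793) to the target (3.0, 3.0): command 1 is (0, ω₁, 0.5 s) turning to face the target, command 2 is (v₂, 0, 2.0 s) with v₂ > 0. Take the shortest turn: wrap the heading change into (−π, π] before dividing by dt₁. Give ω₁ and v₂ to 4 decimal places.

heading to target = atan2(3−2, 3−2) = 0.7854
Δθ = wrap(0.7854 − 2.8798) = -2.0944; ω₁ = Δθ/dt₁ = -4.1888
distance = √((3−2)² + (3−2)²) = 1.4142; v₂ = distance/dt₂ = 0.7071

ω₁ = -4.1888, v₂ = 0.7071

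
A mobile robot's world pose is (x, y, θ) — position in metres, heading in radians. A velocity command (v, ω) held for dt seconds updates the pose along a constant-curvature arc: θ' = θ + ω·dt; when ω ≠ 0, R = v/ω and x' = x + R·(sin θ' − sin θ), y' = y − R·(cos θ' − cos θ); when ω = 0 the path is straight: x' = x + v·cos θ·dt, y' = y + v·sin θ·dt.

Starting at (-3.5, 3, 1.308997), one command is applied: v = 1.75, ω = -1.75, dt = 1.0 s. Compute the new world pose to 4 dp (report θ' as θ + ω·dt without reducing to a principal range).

(-2.1072, 3.6455, -0.4410)

θ' = 1.3090 + -1.75·1.0 = -0.4410
R = v/ω = 1.75/-1.75 = -1.0000
x' = -3.5 + -1.0000·(sin -0.4410 − sin 1.3090) = -2.1072
y' = 3 − -1.0000·(cos -0.4410 − cos 1.3090) = 3.6455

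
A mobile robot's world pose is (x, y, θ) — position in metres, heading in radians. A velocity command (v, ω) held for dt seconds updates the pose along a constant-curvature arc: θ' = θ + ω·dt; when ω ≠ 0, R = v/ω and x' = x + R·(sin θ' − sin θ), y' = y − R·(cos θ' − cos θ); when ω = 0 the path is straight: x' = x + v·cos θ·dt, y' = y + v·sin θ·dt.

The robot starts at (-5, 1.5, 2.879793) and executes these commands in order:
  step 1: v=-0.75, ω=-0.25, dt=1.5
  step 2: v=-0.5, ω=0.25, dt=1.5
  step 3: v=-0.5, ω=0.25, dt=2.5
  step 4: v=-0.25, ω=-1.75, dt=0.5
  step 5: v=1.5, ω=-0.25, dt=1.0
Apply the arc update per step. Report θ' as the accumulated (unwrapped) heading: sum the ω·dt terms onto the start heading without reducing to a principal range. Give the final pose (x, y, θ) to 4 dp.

(-3.1749, 1.6333, 2.3798)

step 1: θ'=2.5048 (R=3.0000) → pose (-3.9926, 1.0142, 2.5048)
step 2: θ'=2.8798 (R=-2.0000) → pose (-3.3210, 0.6904, 2.8798)
step 3: θ'=3.5048 (R=-2.0000) → pose (-2.0928, 0.7527, 3.5048)
step 4: θ'=2.6298 (R=0.1429) → pose (-1.9721, 0.7437, 2.6298)
step 5: θ'=2.3798 (R=-6.0000) → pose (-3.1749, 1.6333, 2.3798)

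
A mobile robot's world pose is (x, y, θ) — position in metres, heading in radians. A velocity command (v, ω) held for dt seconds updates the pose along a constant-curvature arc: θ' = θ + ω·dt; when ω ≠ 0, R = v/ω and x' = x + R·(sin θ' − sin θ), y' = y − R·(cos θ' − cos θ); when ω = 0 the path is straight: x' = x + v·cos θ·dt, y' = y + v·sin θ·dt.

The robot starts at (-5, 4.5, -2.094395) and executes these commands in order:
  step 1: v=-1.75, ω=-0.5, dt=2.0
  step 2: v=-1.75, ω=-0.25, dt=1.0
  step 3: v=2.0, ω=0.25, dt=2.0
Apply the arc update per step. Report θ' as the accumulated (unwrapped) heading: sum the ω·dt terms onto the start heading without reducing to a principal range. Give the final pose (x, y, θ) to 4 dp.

(-4.3479, 5.9237, -2.8444)

step 1: θ'=-3.0944 (R=3.5000) → pose (-2.1340, 6.2461, -3.0944)
step 2: θ'=-3.3444 (R=7.0000) → pose (-0.3939, 6.1104, -3.3444)
step 3: θ'=-2.8444 (R=8.0000) → pose (-4.3479, 5.9237, -2.8444)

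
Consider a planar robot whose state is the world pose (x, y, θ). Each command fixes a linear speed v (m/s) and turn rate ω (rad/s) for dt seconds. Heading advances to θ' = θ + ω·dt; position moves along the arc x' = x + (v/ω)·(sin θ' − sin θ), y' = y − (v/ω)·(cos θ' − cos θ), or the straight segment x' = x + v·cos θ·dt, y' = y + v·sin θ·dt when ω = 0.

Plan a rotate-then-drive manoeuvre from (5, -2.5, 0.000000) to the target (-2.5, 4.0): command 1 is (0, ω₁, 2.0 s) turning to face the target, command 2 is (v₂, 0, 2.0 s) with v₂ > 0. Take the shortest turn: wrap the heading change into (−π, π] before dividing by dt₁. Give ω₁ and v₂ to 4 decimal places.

ω₁ = 1.2138, v₂ = 4.9624

heading to target = atan2(4−-2.5, -2.5−5) = 2.4275
Δθ = wrap(2.4275 − 0.0000) = 2.4275; ω₁ = Δθ/dt₁ = 1.2138
distance = √((-2.5−5)² + (4−-2.5)²) = 9.9247; v₂ = distance/dt₂ = 4.9624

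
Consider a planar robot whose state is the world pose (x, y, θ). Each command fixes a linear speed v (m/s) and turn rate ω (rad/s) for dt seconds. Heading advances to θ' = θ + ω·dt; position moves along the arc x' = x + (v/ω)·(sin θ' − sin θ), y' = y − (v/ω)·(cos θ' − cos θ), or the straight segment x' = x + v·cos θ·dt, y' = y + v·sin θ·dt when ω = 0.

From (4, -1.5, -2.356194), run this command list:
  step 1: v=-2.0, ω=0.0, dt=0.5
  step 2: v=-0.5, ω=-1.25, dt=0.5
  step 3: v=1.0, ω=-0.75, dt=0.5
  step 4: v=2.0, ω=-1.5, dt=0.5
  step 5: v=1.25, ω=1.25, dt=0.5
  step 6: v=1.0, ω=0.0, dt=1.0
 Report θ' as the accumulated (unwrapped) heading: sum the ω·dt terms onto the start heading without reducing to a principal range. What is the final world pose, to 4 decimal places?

step 1: θ'=-2.3562 (straight) → pose (4.7071, -0.7929, -2.3562)
step 2: θ'=-2.9812 (R=0.4000) → pose (4.9261, -0.6809, -2.9812)
step 3: θ'=-3.3562 (R=-1.3333) → pose (4.4292, -0.6674, -3.3562)
step 4: θ'=-4.1062 (R=-1.3333) → pose (3.6174, -0.1243, -4.1062)
step 5: θ'=-3.4812 (R=1.0000) → pose (3.1286, 0.2488, -3.4812)
step 6: θ'=-3.4812 (straight) → pose (2.1858, 0.5819, -3.4812)

(2.1858, 0.5819, -3.4812)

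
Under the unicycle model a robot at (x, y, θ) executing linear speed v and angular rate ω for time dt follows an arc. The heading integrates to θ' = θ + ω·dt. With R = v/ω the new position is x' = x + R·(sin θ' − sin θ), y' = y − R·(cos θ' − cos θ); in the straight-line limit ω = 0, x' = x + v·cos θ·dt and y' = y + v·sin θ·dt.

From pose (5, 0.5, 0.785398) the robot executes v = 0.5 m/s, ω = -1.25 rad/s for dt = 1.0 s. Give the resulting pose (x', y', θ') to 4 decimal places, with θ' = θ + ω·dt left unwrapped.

(5.4621, 0.5748, -0.4646)

θ' = 0.7854 + -1.25·1.0 = -0.4646
R = v/ω = 0.5/-1.25 = -0.4000
x' = 5 + -0.4000·(sin -0.4646 − sin 0.7854) = 5.4621
y' = 0.5 − -0.4000·(cos -0.4646 − cos 0.7854) = 0.5748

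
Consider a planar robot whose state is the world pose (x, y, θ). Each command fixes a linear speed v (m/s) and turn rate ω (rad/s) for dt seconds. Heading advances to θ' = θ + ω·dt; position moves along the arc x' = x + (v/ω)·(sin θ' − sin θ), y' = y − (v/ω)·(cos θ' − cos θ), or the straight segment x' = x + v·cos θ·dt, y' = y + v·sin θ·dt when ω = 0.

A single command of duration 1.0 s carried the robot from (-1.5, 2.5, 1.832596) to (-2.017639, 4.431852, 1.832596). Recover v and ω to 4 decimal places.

v = 2.0000, ω = 0.0000

Δθ = 1.832596 − 1.832596 = 0.000000
ω = Δθ/dt = 0.000000/1.0 = 0.0000
ω = 0 → v = (Δx·cos θ + Δy·sin θ)/dt = 2.0000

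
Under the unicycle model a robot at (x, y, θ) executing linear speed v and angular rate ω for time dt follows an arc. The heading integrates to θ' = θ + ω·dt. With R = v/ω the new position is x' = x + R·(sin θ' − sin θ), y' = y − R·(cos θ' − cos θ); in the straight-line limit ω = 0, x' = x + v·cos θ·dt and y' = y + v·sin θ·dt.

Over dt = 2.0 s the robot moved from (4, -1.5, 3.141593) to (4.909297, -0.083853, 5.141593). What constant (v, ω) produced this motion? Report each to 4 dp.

Δθ = 5.141593 − 3.141593 = 2.000000
ω = Δθ/dt = 2.000000/2.0 = 1.0000
R = −Δy/(cos θ' − cos θ) = -1.0000
v = R·ω = -1.0000·1.0000 = -1.0000

v = -1.0000, ω = 1.0000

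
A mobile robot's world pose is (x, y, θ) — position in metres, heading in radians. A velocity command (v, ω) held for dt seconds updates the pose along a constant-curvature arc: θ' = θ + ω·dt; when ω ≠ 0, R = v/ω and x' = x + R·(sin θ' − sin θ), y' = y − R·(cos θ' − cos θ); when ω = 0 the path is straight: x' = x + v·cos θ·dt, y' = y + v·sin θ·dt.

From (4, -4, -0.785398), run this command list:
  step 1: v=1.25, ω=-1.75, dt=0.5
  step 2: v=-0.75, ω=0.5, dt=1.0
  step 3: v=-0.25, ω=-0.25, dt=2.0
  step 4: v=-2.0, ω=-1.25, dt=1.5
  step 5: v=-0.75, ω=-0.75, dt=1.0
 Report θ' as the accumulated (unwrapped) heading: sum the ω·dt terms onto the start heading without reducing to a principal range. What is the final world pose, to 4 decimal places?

(6.7428, -2.5228, -4.2854)

step 1: θ'=-1.6604 (R=-0.7143) → pose (4.2063, -4.5690, -1.6604)
step 2: θ'=-1.1604 (R=-1.5000) → pose (4.0878, -3.8363, -1.1604)
step 3: θ'=-1.6604 (R=1.0000) → pose (4.0088, -3.3479, -1.6604)
step 4: θ'=-3.5354 (R=1.6000) → pose (6.2163, -2.0135, -3.5354)
step 5: θ'=-4.2854 (R=1.0000) → pose (6.7428, -2.5228, -4.2854)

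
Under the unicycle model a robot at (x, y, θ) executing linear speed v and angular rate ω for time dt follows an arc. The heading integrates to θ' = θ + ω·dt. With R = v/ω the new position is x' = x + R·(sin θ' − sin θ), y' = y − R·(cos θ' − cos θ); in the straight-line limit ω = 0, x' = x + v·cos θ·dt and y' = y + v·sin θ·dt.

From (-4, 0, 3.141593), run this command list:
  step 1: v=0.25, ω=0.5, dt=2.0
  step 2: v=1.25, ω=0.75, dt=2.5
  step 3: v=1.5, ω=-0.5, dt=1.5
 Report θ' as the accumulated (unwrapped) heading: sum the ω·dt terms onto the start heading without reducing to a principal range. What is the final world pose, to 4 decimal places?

(-1.6967, -4.0534, 5.2666)

step 1: θ'=4.1416 (R=0.5000) → pose (-4.4207, -0.2298, 4.1416)
step 2: θ'=6.0166 (R=1.6667) → pose (-3.4574, -2.7381, 6.0166)
step 3: θ'=5.2666 (R=-3.0000) → pose (-1.6967, -4.0534, 5.2666)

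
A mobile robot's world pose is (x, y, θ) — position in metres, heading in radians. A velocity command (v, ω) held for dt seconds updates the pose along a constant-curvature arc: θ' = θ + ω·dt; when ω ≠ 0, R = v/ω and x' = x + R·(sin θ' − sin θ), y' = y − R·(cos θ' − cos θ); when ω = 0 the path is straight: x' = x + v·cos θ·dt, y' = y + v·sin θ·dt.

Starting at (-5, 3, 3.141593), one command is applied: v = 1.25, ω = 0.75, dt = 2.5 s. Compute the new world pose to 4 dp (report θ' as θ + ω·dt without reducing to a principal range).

(-6.5901, 0.8341, 5.0166)

θ' = 3.1416 + 0.75·2.5 = 5.0166
R = v/ω = 1.25/0.75 = 1.6667
x' = -5 + 1.6667·(sin 5.0166 − sin 3.1416) = -6.5901
y' = 3 − 1.6667·(cos 5.0166 − cos 3.1416) = 0.8341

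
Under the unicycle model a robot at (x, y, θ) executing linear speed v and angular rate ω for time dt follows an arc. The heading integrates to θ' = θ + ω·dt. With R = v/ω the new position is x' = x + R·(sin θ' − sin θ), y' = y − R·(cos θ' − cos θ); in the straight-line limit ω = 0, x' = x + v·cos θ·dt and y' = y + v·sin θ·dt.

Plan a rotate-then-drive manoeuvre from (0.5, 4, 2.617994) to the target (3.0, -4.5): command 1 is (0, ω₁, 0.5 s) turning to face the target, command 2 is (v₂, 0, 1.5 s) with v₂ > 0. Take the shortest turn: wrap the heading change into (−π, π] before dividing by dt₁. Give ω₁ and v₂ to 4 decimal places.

heading to target = atan2(-4.5−4, 3−0.5) = -1.2847
Δθ = wrap(-1.2847 − 2.6180) = 2.3804; ω₁ = Δθ/dt₁ = 4.7609
distance = √((3−0.5)² + (-4.5−4)²) = 8.8600; v₂ = distance/dt₂ = 5.9067

ω₁ = 4.7609, v₂ = 5.9067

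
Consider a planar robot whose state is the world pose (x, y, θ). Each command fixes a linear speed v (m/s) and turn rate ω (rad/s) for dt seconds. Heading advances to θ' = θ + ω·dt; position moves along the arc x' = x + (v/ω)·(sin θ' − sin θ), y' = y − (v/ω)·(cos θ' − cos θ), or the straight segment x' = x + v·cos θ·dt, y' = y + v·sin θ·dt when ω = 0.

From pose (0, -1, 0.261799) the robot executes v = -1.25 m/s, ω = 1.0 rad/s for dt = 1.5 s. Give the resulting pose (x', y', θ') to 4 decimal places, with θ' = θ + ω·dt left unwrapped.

θ' = 0.2618 + 1.0·1.5 = 1.7618
R = v/ω = -1.25/1.0 = -1.2500
x' = 0 + -1.2500·(sin 1.7618 − sin 0.2618) = -0.9037
y' = -1 − -1.2500·(cos 1.7618 − cos 0.2618) = -2.4447

(-0.9037, -2.4447, 1.7618)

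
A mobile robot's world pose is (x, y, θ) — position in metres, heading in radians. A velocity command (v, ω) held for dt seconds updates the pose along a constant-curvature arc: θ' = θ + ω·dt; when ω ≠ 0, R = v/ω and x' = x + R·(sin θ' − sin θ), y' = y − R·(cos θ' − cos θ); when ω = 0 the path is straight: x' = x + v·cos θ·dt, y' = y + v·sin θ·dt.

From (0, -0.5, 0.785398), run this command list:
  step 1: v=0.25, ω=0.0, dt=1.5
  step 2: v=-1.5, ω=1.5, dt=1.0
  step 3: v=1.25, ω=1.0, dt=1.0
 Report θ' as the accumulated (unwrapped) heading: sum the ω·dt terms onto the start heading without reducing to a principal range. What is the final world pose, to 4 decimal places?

(-0.9064, -1.1793, 3.2854)

step 1: θ'=0.7854 (straight) → pose (0.2652, -0.2348, 0.7854)
step 2: θ'=2.2854 (R=-1.0000) → pose (0.2169, -1.5973, 2.2854)
step 3: θ'=3.2854 (R=1.2500) → pose (-0.9064, -1.1793, 3.2854)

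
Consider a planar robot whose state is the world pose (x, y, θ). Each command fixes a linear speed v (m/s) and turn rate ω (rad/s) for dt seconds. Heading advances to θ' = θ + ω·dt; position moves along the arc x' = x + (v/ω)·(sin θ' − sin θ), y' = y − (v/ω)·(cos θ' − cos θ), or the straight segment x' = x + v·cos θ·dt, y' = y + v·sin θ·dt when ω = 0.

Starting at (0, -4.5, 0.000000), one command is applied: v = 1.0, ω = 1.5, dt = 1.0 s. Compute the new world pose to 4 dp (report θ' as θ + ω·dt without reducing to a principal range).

(0.6650, -3.8805, 1.5000)

θ' = 0.0000 + 1.5·1.0 = 1.5000
R = v/ω = 1.0/1.5 = 0.6667
x' = 0 + 0.6667·(sin 1.5000 − sin 0.0000) = 0.6650
y' = -4.5 − 0.6667·(cos 1.5000 − cos 0.0000) = -3.8805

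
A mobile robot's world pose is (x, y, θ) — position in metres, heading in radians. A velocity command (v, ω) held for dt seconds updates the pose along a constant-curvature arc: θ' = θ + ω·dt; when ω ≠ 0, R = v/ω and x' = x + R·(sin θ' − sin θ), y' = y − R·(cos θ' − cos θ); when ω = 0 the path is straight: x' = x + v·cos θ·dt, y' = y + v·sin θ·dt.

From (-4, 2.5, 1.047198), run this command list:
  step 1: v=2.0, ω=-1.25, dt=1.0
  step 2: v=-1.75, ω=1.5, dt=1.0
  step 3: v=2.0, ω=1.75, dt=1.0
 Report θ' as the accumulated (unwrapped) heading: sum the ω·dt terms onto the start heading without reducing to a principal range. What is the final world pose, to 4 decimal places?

step 1: θ'=-0.2028 (R=-1.6000) → pose (-2.2921, 3.2672, -0.2028)
step 2: θ'=1.2972 (R=-1.1667) → pose (-3.6504, 2.4397, 1.2972)
step 3: θ'=3.0472 (R=1.1429) → pose (-4.6430, 3.8863, 3.0472)

(-4.6430, 3.8863, 3.0472)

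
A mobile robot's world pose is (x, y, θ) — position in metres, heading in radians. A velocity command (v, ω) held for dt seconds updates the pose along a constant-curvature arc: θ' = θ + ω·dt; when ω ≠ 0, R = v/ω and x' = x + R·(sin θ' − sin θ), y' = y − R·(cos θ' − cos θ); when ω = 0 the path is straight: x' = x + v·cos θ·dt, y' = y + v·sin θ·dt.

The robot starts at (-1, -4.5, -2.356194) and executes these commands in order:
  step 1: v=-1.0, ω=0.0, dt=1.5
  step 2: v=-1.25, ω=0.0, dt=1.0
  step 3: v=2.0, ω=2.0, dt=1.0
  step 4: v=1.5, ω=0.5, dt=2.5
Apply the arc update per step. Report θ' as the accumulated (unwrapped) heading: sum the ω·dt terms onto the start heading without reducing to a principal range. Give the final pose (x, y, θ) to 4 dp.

step 1: θ'=-2.3562 (straight) → pose (0.0607, -3.4393, -2.3562)
step 2: θ'=-2.3562 (straight) → pose (0.9445, -2.5555, -2.3562)
step 3: θ'=-0.3562 (R=1.0000) → pose (1.3029, -4.1998, -0.3562)
step 4: θ'=0.8938 (R=3.0000) → pose (4.6875, -3.2675, 0.8938)

(4.6875, -3.2675, 0.8938)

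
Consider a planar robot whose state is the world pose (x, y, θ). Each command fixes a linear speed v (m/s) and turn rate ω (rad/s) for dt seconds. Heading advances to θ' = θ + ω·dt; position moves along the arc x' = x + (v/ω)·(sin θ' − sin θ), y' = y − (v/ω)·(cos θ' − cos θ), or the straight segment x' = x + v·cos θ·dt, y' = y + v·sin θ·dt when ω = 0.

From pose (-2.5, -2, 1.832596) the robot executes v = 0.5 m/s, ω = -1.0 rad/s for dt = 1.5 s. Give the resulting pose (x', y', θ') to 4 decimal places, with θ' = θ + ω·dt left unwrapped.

(-2.1803, -1.3980, 0.3326)

θ' = 1.8326 + -1.0·1.5 = 0.3326
R = v/ω = 0.5/-1.0 = -0.5000
x' = -2.5 + -0.5000·(sin 0.3326 − sin 1.8326) = -2.1803
y' = -2 − -0.5000·(cos 0.3326 − cos 1.8326) = -1.3980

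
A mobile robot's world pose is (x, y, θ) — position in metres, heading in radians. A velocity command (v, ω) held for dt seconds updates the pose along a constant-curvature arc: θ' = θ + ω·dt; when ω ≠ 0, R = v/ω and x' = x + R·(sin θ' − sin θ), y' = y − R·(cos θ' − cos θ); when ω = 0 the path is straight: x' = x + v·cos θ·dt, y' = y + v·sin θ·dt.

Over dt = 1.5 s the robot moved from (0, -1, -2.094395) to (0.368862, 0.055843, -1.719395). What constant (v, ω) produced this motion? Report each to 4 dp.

Δθ = -1.719395 − -2.094395 = 0.375000
ω = Δθ/dt = 0.375000/1.5 = 0.2500
R = −Δy/(cos θ' − cos θ) = -3.0000
v = R·ω = -3.0000·0.2500 = -0.7500

v = -0.7500, ω = 0.2500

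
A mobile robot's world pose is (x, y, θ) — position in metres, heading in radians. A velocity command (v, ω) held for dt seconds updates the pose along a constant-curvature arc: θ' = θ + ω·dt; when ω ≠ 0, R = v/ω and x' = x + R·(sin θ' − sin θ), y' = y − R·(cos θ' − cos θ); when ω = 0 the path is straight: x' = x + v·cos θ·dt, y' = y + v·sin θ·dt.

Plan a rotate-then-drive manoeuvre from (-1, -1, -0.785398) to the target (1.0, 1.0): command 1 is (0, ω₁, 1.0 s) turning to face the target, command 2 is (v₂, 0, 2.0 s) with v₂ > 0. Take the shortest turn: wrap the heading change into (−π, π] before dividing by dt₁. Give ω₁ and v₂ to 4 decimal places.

heading to target = atan2(1−-1, 1−-1) = 0.7854
Δθ = wrap(0.7854 − -0.7854) = 1.5708; ω₁ = Δθ/dt₁ = 1.5708
distance = √((1−-1)² + (1−-1)²) = 2.8284; v₂ = distance/dt₂ = 1.4142

ω₁ = 1.5708, v₂ = 1.4142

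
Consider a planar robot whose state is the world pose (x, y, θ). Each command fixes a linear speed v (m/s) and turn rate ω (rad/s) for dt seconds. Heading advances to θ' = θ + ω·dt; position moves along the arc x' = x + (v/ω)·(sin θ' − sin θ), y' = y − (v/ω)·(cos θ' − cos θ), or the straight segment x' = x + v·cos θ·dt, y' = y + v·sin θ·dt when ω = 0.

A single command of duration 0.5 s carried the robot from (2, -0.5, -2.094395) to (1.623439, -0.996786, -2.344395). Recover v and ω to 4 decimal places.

Δθ = -2.344395 − -2.094395 = -0.250000
ω = Δθ/dt = -0.250000/0.5 = -0.5000
R = −Δy/(cos θ' − cos θ) = -2.5000
v = R·ω = -2.5000·-0.5000 = 1.2500

v = 1.2500, ω = -0.5000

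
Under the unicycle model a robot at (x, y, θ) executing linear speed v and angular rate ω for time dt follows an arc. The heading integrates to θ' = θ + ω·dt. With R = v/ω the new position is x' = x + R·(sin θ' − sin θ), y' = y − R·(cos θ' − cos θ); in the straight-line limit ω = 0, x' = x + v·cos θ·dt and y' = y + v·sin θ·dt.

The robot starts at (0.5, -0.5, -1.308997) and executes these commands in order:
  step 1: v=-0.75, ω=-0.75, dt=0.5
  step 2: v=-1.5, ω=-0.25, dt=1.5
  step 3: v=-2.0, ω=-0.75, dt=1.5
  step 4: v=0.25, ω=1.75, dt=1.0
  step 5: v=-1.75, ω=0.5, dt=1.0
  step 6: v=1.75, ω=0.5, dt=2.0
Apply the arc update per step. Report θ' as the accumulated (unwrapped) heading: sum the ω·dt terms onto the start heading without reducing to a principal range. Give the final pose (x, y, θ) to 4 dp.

step 1: θ'=-1.6840 (R=1.0000) → pose (0.4723, -0.1282, -1.6840)
step 2: θ'=-2.0590 (R=6.0000) → pose (1.1349, 2.0082, -2.0590)
step 3: θ'=-3.1840 (R=2.6667) → pose (3.6030, 3.4218, -3.1840)
step 4: θ'=-1.4340 (R=0.1429) → pose (3.4555, 3.2595, -1.4340)
step 5: θ'=-0.9340 (R=-3.5000) → pose (2.8022, 4.8634, -0.9340)
step 6: θ'=0.0660 (R=3.5000) → pose (5.8470, 3.4522, 0.0660)

(5.8470, 3.4522, 0.0660)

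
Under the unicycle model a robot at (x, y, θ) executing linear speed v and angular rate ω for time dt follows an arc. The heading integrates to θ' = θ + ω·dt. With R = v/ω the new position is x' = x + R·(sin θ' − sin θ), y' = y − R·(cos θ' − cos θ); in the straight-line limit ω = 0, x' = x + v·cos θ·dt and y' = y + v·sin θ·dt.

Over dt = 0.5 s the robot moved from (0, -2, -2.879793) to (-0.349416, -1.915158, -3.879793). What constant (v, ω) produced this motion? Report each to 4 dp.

Δθ = -3.879793 − -2.879793 = -1.000000
ω = Δθ/dt = -1.000000/0.5 = -2.0000
R = Δx/(sin θ' − sin θ) = -0.3750
v = R·ω = -0.3750·-2.0000 = 0.7500

v = 0.7500, ω = -2.0000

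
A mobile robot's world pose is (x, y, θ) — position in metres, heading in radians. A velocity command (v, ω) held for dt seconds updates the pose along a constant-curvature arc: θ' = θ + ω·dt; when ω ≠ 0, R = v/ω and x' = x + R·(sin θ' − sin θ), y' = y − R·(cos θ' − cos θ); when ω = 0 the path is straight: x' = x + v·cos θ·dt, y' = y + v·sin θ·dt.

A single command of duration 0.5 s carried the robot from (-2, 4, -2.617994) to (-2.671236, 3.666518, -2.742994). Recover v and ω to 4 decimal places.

Δθ = -2.742994 − -2.617994 = -0.125000
ω = Δθ/dt = -0.125000/0.5 = -0.2500
R = Δx/(sin θ' − sin θ) = -6.0000
v = R·ω = -6.0000·-0.2500 = 1.5000

v = 1.5000, ω = -0.2500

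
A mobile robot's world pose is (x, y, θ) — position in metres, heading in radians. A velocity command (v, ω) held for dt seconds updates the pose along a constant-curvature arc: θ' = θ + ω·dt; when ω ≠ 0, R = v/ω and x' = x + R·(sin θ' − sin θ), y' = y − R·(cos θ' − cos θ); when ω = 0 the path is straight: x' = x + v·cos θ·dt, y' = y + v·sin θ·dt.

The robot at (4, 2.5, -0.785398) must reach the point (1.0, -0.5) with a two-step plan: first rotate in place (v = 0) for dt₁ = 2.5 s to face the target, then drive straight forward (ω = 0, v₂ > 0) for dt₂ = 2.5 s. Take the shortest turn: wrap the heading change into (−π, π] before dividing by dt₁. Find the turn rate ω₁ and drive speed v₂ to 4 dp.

ω₁ = -0.6283, v₂ = 1.6971

heading to target = atan2(-0.5−2.5, 1−4) = -2.3562
Δθ = wrap(-2.3562 − -0.7854) = -1.5708; ω₁ = Δθ/dt₁ = -0.6283
distance = √((1−4)² + (-0.5−2.5)²) = 4.2426; v₂ = distance/dt₂ = 1.6971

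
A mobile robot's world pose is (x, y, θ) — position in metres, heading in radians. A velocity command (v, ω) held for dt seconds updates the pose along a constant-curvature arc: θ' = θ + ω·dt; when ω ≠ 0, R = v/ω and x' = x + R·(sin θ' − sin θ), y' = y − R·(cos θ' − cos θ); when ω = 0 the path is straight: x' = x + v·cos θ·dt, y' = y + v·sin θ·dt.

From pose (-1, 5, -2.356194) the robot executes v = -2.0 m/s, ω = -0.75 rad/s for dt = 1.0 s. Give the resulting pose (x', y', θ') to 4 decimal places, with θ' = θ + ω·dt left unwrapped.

θ' = -2.3562 + -0.75·1.0 = -3.1062
R = v/ω = -2.0/-0.75 = 2.6667
x' = -1 + 2.6667·(sin -3.1062 − sin -2.3562) = 0.7912
y' = 5 − 2.6667·(cos -3.1062 − cos -2.3562) = 5.7794

(0.7912, 5.7794, -3.1062)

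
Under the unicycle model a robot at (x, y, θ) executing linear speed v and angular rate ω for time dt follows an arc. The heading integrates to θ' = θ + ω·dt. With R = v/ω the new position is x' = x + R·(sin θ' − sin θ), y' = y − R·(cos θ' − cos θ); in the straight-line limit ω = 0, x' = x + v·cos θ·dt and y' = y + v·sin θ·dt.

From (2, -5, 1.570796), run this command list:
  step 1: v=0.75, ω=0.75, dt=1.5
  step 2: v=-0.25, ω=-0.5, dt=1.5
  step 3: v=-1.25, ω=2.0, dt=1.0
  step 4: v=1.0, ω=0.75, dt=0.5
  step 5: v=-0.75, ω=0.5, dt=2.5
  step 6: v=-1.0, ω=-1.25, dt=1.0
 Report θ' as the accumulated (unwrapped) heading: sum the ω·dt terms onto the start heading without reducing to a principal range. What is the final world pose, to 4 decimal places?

step 1: θ'=2.6958 (R=1.0000) → pose (1.4312, -4.0977, 2.6958)
step 2: θ'=1.9458 (R=0.5000) → pose (1.6808, -4.3657, 1.9458)
step 3: θ'=3.9458 (R=-0.6250) → pose (2.7126, -4.5704, 3.9458)
step 4: θ'=4.3208 (R=1.3333) → pose (2.4406, -4.9864, 4.3208)
step 5: θ'=5.5708 (R=-1.5000) → pose (2.0346, -3.2787, 5.5708)
step 6: θ'=4.3208 (R=0.8000) → pose (1.8180, -2.3679, 4.3208)

(1.8180, -2.3679, 4.3208)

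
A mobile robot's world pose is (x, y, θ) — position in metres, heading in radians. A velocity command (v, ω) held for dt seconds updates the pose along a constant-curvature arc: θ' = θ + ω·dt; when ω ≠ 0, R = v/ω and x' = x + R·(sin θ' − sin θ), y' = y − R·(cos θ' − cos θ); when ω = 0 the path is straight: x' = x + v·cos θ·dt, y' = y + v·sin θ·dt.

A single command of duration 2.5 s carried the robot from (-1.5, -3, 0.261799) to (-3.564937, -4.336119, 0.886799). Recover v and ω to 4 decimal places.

Δθ = 0.886799 − 0.261799 = 0.625000
ω = Δθ/dt = 0.625000/2.5 = 0.2500
R = Δx/(sin θ' − sin θ) = -4.0000
v = R·ω = -4.0000·0.2500 = -1.0000

v = -1.0000, ω = 0.2500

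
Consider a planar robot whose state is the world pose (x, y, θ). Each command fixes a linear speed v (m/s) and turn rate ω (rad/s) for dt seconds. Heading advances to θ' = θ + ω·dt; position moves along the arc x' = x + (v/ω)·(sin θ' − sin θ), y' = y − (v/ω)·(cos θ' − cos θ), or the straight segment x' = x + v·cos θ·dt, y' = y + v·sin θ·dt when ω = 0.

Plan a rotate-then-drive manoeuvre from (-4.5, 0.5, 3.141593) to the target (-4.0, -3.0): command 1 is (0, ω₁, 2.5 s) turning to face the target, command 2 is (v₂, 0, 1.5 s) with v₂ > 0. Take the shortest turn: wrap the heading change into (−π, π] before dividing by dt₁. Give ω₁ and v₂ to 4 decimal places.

heading to target = atan2(-3−0.5, -4−-4.5) = -1.4289
Δθ = wrap(-1.4289 − 3.1416) = 1.7127; ω₁ = Δθ/dt₁ = 0.6851
distance = √((-4−-4.5)² + (-3−0.5)²) = 3.5355; v₂ = distance/dt₂ = 2.3570

ω₁ = 0.6851, v₂ = 2.3570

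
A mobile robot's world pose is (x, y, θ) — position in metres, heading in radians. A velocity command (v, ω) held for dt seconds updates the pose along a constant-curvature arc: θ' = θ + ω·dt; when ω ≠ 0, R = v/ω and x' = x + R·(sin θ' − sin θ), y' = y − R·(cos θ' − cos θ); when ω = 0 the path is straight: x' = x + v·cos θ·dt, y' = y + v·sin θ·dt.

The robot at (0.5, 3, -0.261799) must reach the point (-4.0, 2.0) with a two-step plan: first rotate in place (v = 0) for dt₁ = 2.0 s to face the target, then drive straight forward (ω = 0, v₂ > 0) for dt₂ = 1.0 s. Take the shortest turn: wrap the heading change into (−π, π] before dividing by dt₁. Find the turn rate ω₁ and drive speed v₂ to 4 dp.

ω₁ = -1.3306, v₂ = 4.6098

heading to target = atan2(2−3, -4−0.5) = -2.9229
Δθ = wrap(-2.9229 − -0.2618) = -2.6611; ω₁ = Δθ/dt₁ = -1.3306
distance = √((-4−0.5)² + (2−3)²) = 4.6098; v₂ = distance/dt₂ = 4.6098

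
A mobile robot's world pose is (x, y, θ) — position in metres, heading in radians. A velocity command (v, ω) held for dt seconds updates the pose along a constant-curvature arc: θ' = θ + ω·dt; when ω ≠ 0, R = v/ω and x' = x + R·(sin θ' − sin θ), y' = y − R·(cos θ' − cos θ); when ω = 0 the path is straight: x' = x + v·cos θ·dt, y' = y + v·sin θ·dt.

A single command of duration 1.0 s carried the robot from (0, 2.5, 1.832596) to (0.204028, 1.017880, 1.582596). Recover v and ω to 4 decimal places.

v = -1.5000, ω = -0.2500

Δθ = 1.582596 − 1.832596 = -0.250000
ω = Δθ/dt = -0.250000/1.0 = -0.2500
R = −Δy/(cos θ' − cos θ) = 6.0000
v = R·ω = 6.0000·-0.2500 = -1.5000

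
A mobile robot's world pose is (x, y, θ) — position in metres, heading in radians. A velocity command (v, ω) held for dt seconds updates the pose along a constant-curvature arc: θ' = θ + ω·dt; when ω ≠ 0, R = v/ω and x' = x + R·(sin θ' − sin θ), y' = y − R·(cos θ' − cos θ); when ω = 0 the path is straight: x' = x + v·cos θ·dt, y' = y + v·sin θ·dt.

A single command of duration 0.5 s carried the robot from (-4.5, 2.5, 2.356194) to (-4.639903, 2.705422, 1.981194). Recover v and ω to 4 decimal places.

v = 0.5000, ω = -0.7500

Δθ = 1.981194 − 2.356194 = -0.375000
ω = Δθ/dt = -0.375000/0.5 = -0.7500
R = −Δy/(cos θ' − cos θ) = -0.6667
v = R·ω = -0.6667·-0.7500 = 0.5000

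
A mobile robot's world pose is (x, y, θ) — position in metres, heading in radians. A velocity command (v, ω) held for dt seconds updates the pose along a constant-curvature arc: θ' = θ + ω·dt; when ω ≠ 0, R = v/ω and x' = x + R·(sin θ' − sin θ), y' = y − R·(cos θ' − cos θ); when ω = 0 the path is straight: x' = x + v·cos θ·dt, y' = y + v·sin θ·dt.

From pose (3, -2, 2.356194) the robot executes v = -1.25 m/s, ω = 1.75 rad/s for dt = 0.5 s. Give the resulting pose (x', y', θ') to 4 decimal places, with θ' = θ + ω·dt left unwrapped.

θ' = 2.3562 + 1.75·0.5 = 3.2312
R = v/ω = -1.25/1.75 = -0.7143
x' = 3 + -0.7143·(sin 3.2312 − sin 2.3562) = 3.5690
y' = -2 − -0.7143·(cos 3.2312 − cos 2.3562) = -2.2063

(3.5690, -2.2063, 3.2312)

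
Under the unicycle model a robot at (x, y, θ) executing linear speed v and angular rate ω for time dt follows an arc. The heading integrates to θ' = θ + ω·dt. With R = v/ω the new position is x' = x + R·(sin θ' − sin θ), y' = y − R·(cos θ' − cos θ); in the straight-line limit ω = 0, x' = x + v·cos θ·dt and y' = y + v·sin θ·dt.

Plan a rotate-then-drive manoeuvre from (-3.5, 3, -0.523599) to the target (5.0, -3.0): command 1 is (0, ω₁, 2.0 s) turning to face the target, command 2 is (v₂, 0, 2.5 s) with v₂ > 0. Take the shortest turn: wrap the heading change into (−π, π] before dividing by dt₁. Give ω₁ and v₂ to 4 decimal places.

ω₁ = -0.0455, v₂ = 4.1617

heading to target = atan2(-3−3, 5−-3.5) = -0.6147
Δθ = wrap(-0.6147 − -0.5236) = -0.0911; ω₁ = Δθ/dt₁ = -0.0455
distance = √((5−-3.5)² + (-3−3)²) = 10.4043; v₂ = distance/dt₂ = 4.1617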